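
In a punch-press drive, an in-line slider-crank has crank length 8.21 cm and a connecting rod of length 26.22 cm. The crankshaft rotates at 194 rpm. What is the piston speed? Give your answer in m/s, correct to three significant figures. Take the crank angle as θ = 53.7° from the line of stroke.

1.60

ω = 2π·194/60 = 20.32 rad/s
For an in-line slider-crank, x = r cosθ + √(L² − r² sin²θ), so v = −rω sinθ·[1 + r cosθ/√(L² − r² sin²θ)].
With r = 0.0821 m, L = 0.2622 m, θ = 53.7°: √(L² − r² sin²θ) = 0.25371 m.
v = −0.0821·20.32·0.80593·[1 + 0.0821·0.59201/0.25371] = -1.6017 m/s.
|v| = 1.6017 m/s.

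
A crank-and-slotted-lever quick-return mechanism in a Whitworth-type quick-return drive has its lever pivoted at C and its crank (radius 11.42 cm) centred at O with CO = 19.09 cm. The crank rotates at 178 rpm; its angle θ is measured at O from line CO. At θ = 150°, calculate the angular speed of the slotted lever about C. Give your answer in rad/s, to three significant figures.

9.28

ω = 18.64 rad/s (from 178 rpm).
Crank pin A relative to C: A = (d + r cosθ, r sinθ); lever angle φ = atan2(r sinθ, d + r cosθ).
Differentiating tanφ: φ̇ = rω(d cosθ + r)/(d² + r² + 2dr cosθ).
d² + r² + 2dr cosθ = |CA|² = 0.0117244 m²;  d cosθ + r = -0.051124 m.
|ω_lever| = |0.1142·18.64·-0.051124| / 0.0117244 = 9.2822 rad/s.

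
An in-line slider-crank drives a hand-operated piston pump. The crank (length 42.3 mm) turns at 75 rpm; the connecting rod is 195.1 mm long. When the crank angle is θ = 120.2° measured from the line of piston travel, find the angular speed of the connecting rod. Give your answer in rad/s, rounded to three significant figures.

ω = 7.854 rad/s (converted from 75 rpm).
The rod makes angle φ with the slider axis where L sinφ = r sinθ; differentiating, L cosφ·φ̇ = r ω cosθ.
L cosφ = √(L² − r² sin²θ) = 0.19164 m.
|ω_rod| = r ω |cosθ| / √(L² − r² sin²θ) = 0.0423·7.854·0.50302/0.19164 = 0.87201 rad/s.

0.872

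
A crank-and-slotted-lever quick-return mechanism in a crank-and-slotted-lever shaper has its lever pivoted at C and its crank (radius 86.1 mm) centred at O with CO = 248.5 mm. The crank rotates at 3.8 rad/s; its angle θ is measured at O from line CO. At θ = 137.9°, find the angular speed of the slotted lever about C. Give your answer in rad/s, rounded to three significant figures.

0.859

ω = 3.8 rad/s
Crank pin A relative to C: A = (d + r cosθ, r sinθ); lever angle φ = atan2(r sinθ, d + r cosθ).
Differentiating tanφ: φ̇ = rω(d cosθ + r)/(d² + r² + 2dr cosθ).
d² + r² + 2dr cosθ = |CA|² = 0.0374151 m²;  d cosθ + r = -0.098281 m.
|ω_lever| = |0.0861·3.8·-0.098281| / 0.0374151 = 0.85943 rad/s.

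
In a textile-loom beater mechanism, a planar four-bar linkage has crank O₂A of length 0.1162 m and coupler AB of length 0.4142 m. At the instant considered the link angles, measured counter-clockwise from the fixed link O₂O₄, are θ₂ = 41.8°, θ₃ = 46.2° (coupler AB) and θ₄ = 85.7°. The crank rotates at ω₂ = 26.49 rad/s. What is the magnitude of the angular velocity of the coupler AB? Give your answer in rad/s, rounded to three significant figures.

8.10

ω₂ = 26.49 rad/s
Differentiating the loop-closure r₂e^{iθ₂}+r₃e^{iθ₃}=r₁+r₄e^{iθ₄} gives r₂ω₂e^{iθ₂}+r₃ω₃e^{iθ₃}=r₄ω₄e^{iθ₄}.
Eliminating the other unknown: ω₃ = r₂ω₂ sin(θ₄−θ₂) / [r₃ sin(θ₃−θ₄)].
Numerator sine = +0.69340; denominator sine = -0.63608.
Result = 0.1162·26.49·(+0.69340) / (0.4142·(-0.63608)) = -8.1013 rad/s; magnitude 8.1013 rad/s.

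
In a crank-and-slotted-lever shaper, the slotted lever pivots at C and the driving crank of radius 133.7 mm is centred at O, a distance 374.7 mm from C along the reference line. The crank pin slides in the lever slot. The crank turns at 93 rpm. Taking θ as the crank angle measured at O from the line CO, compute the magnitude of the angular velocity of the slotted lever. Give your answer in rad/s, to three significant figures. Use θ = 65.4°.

ω = 9.739 rad/s (from 93 rpm).
Crank pin A relative to C: A = (d + r cosθ, r sinθ); lever angle φ = atan2(r sinθ, d + r cosθ).
Differentiating tanφ: φ̇ = rω(d cosθ + r)/(d² + r² + 2dr cosθ).
d² + r² + 2dr cosθ = |CA|² = 0.199985 m²;  d cosθ + r = +0.28968 m.
|ω_lever| = |0.1337·9.739·+0.28968| / 0.199985 = 1.8861 rad/s.

1.89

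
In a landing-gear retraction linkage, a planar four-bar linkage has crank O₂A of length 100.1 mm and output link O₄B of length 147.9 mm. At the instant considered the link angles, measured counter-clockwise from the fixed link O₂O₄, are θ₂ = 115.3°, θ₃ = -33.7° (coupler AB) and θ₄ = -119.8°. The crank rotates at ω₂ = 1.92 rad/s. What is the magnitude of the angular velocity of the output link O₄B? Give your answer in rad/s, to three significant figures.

0.671

ω₂ = 1.92 rad/s
Differentiating the loop-closure r₂e^{iθ₂}+r₃e^{iθ₃}=r₁+r₄e^{iθ₄} gives r₂ω₂e^{iθ₂}+r₃ω₃e^{iθ₃}=r₄ω₄e^{iθ₄}.
Eliminating the other unknown: ω₄ = r₂ω₂ sin(θ₂−θ₃) / [r₄ sin(θ₄−θ₃)].
Numerator sine = +0.51504; denominator sine = -0.99768.
Result = 0.1001·1.92·(+0.51504) / (0.1479·(-0.99768)) = -0.67083 rad/s; magnitude 0.67083 rad/s.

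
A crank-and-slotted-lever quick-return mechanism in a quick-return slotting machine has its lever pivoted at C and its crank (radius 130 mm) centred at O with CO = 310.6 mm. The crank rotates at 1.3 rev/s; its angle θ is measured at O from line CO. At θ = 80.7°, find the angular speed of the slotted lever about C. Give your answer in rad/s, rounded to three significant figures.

1.51

ω = 8.168 rad/s (from 1.3 rev/s).
Crank pin A relative to C: A = (d + r cosθ, r sinθ); lever angle φ = atan2(r sinθ, d + r cosθ).
Differentiating tanφ: φ̇ = rω(d cosθ + r)/(d² + r² + 2dr cosθ).
d² + r² + 2dr cosθ = |CA|² = 0.126423 m²;  d cosθ + r = +0.18019 m.
|ω_lever| = |0.13·8.168·+0.18019| / 0.126423 = 1.5135 rad/s.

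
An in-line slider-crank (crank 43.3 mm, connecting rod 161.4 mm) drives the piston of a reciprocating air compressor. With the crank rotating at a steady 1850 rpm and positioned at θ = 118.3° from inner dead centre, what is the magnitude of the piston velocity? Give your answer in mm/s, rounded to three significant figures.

ω = 2π·1850/60 = 193.7 rad/s
For an in-line slider-crank, x = r cosθ + √(L² − r² sin²θ), so v = −rω sinθ·[1 + r cosθ/√(L² − r² sin²θ)].
With r = 0.0433 m, L = 0.1614 m, θ = 118.3°: √(L² − r² sin²θ) = 0.15683 m.
v = −0.0433·193.7·0.88048·[1 + 0.0433·-0.47409/0.15683] = -6.4192 m/s.
|v| = 6.4192 m/s = 6419.2 mm/s.

6420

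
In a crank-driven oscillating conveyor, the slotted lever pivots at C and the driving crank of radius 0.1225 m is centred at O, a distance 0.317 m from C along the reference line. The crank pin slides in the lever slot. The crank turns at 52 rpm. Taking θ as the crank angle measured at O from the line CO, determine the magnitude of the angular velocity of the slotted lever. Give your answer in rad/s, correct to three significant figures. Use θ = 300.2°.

ω = 5.445 rad/s (from 52 rpm).
Crank pin A relative to C: A = (d + r cosθ, r sinθ); lever angle φ = atan2(r sinθ, d + r cosθ).
Differentiating tanφ: φ̇ = rω(d cosθ + r)/(d² + r² + 2dr cosθ).
d² + r² + 2dr cosθ = |CA|² = 0.154562 m²;  d cosθ + r = +0.28196 m.
|ω_lever| = |0.1225·5.445·+0.28196| / 0.154562 = 1.2169 rad/s.

1.22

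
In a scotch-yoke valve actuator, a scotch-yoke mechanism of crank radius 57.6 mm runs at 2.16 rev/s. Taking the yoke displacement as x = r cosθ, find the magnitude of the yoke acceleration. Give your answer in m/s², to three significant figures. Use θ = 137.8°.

ω = 13.57 rad/s (from 2.16 rev/s).
x = r cosθ ⇒ ẍ = −rω² cosθ (ω constant).
|a| = rω²|cosθ| = 0.0576·(13.57)²·|cos 137.8°| = 7.8595 m/s².

7.86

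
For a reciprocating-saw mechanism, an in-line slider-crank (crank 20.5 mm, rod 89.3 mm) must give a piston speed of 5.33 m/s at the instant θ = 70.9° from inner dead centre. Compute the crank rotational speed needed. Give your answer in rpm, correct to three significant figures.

2440

For an in-line slider-crank, |v_piston| = rω|sinθ|·[1 + r cosθ/√(L² − r² sin²θ)].
With r = 0.0205 m, L = 0.0893 m, θ = 70.9°: the bracketed kinematic factor |dx/dθ| = 0.020862 m.
ω = v/|dx/dθ| = 5.33/0.020862 = 255.49 rad/s.
N = 60ω/(2π) = 2439.7 rpm.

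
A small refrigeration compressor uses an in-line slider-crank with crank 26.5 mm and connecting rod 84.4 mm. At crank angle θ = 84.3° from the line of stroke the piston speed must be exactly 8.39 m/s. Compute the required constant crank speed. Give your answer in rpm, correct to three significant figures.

For an in-line slider-crank, |v_piston| = rω|sinθ|·[1 + r cosθ/√(L² − r² sin²θ)].
With r = 0.0265 m, L = 0.0844 m, θ = 84.3°: the bracketed kinematic factor |dx/dθ| = 0.027235 m.
ω = v/|dx/dθ| = 8.39/0.027235 = 308.06 rad/s.
N = 60ω/(2π) = 2941.8 rpm.

2940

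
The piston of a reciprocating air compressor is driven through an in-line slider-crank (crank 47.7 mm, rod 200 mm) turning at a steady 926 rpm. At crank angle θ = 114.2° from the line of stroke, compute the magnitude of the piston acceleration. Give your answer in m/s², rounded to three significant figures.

ω = 2π·926/60 = 96.97 rad/s
x(θ) = r cosθ + √(L² − r² sin²θ); with ω constant, a = ω²·d²x/dθ².
d²x/dθ² = −r cosθ − r²(cos2θ)/√u − r⁴ sin²2θ/(4u^{3/2}),  u = L² − r² sin²θ = 0.038107 m².
Substituting r = 0.0477 m, L = 0.2 m, θ = 114.2°: d²x/dθ² = +0.027194 m.
a = ω²·d²x/dθ² = (96.97)²·(+0.027194) = +255.72 m/s²;  |a| = 255.72 m/s².

256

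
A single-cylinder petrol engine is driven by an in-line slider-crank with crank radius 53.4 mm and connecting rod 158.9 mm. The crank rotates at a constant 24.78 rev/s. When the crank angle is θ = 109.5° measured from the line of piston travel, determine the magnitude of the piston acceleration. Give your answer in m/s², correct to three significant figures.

783

ω = 2π·24.8 = 155.7 rad/s
x(θ) = r cosθ + √(L² − r² sin²θ); with ω constant, a = ω²·d²x/dθ².
d²x/dθ² = −r cosθ − r²(cos2θ)/√u − r⁴ sin²2θ/(4u^{3/2}),  u = L² − r² sin²θ = 0.0227154 m².
Substituting r = 0.0534 m, L = 0.1589 m, θ = 109.5°: d²x/dθ² = +0.032294 m.
a = ω²·d²x/dθ² = (155.7)²·(+0.032294) = +782.85 m/s²;  |a| = 782.85 m/s².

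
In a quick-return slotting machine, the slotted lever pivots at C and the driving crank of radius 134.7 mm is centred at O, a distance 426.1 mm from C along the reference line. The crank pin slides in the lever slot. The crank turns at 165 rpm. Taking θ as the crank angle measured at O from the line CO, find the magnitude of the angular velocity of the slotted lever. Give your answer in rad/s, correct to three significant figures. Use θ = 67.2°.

ω = 17.28 rad/s (from 165 rpm).
Crank pin A relative to C: A = (d + r cosθ, r sinθ); lever angle φ = atan2(r sinθ, d + r cosθ).
Differentiating tanφ: φ̇ = rω(d cosθ + r)/(d² + r² + 2dr cosθ).
d² + r² + 2dr cosθ = |CA|² = 0.244189 m²;  d cosθ + r = +0.29982 m.
|ω_lever| = |0.1347·17.28·+0.29982| / 0.244189 = 2.8577 rad/s.

2.86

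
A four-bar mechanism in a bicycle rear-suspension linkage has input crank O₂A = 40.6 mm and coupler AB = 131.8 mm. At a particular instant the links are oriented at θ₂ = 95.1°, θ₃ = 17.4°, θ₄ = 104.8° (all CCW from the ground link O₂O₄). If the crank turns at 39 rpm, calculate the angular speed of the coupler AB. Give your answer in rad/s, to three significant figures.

ω₂ = 4.084 rad/s (from 39 rpm).
Differentiating the loop-closure r₂e^{iθ₂}+r₃e^{iθ₃}=r₁+r₄e^{iθ₄} gives r₂ω₂e^{iθ₂}+r₃ω₃e^{iθ₃}=r₄ω₄e^{iθ₄}.
Eliminating the other unknown: ω₃ = r₂ω₂ sin(θ₄−θ₂) / [r₃ sin(θ₃−θ₄)].
Numerator sine = +0.16849; denominator sine = -0.99897.
Result = 0.0406·4.084·(+0.16849) / (0.1318·(-0.99897)) = -0.21219 rad/s; magnitude 0.21219 rad/s.

0.212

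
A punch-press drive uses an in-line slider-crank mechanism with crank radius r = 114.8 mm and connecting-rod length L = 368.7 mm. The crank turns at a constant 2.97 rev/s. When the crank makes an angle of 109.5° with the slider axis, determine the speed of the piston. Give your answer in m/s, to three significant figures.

1.80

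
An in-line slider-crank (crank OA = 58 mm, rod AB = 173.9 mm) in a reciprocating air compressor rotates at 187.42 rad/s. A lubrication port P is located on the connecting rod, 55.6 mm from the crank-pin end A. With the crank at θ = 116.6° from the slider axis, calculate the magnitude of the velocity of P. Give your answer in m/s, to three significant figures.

ω = 187.4 rad/s.  Crank-pin speed |V_A| = rω = 10.87 m/s, perpendicular to OA.
Rod angle: sinφ = −(r/L) sinθ ⇒ φ = -17.351°; ω_rod = −rω cosθ/√(L²−r²sin²θ) = +29.323 rad/s.
V_P = V_A + ω_rod × AP, with AP = 0.0556 m along the rod.
Components: V_Px = −rω sinθ − a·ω_rod·sinφ = -9.2336 m/s;  V_Py = rω cosθ + a·ω_rod·cosφ = -3.3111 m/s.
|V_P| = √(V_Px² + V_Py²) = 9.8093 m/s.

9.81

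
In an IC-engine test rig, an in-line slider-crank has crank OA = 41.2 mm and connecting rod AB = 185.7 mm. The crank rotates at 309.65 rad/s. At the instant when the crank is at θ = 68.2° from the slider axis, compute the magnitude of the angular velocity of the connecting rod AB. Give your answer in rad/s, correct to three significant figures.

26.1

ω = 309.6 rad/s
The rod makes angle φ with the slider axis where L sinφ = r sinθ; differentiating, L cosφ·φ̇ = r ω cosθ.
L cosφ = √(L² − r² sin²θ) = 0.18172 m.
|ω_rod| = r ω |cosθ| / √(L² − r² sin²θ) = 0.0412·309.6·0.37137/0.18172 = 26.072 rad/s.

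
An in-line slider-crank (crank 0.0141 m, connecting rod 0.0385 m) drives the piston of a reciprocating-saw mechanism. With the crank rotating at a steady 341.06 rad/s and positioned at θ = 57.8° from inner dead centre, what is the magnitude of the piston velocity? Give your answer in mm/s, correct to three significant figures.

ω = 341.1 rad/s
For an in-line slider-crank, x = r cosθ + √(L² − r² sin²θ), so v = −rω sinθ·[1 + r cosθ/√(L² − r² sin²θ)].
With r = 0.0141 m, L = 0.0385 m, θ = 57.8°: √(L² − r² sin²θ) = 0.036605 m.
v = −0.0141·341.1·0.84619·[1 + 0.0141·0.53288/0.036605] = -4.9046 m/s.
|v| = 4.9046 m/s = 4904.6 mm/s.

4900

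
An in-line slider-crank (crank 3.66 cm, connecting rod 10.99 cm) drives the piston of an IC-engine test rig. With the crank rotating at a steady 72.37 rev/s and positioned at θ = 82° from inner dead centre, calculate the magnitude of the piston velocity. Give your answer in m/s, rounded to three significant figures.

ω = 2π·72.4 = 454.7 rad/s
For an in-line slider-crank, x = r cosθ + √(L² − r² sin²θ), so v = −rω sinθ·[1 + r cosθ/√(L² − r² sin²θ)].
With r = 0.0366 m, L = 0.1099 m, θ = 82°: √(L² − r² sin²θ) = 0.10375 m.
v = −0.0366·454.7·0.99027·[1 + 0.0366·0.13917/0.10375] = -17.29 m/s.
|v| = 17.29 m/s.

17.3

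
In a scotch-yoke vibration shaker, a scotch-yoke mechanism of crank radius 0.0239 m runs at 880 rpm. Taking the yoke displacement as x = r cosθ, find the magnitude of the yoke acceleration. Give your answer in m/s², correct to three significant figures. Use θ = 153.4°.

ω = 92.15 rad/s (from 880 rpm).
x = r cosθ ⇒ ẍ = −rω² cosθ (ω constant).
|a| = rω²|cosθ| = 0.0239·(92.15)²·|cos 153.4°| = 181.48 m/s².

181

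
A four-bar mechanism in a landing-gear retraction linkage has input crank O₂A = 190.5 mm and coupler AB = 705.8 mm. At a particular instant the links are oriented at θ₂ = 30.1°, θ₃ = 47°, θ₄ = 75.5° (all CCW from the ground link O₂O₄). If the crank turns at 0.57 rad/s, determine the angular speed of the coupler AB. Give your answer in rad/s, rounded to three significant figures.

0.230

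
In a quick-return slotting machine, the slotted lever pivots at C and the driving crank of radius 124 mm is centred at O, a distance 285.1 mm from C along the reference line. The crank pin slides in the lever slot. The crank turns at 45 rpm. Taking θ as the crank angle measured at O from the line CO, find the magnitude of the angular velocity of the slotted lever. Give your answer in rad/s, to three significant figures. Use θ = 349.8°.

1.42

ω = 4.712 rad/s (from 45 rpm).
Crank pin A relative to C: A = (d + r cosθ, r sinθ); lever angle φ = atan2(r sinθ, d + r cosθ).
Differentiating tanφ: φ̇ = rω(d cosθ + r)/(d² + r² + 2dr cosθ).
d² + r² + 2dr cosθ = |CA|² = 0.166245 m²;  d cosθ + r = +0.40459 m.
|ω_lever| = |0.124·4.712·+0.40459| / 0.166245 = 1.4221 rad/s.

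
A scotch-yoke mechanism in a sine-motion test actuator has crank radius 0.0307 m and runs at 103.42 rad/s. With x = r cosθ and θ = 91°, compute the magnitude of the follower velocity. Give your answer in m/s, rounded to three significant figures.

ω = 103.4 rad/s
x = r cosθ ⇒ ẋ = −rω sinθ.
|v| = rω|sinθ| = 0.0307·103.4·|sin 91°| = 3.1745 m/s.

3.17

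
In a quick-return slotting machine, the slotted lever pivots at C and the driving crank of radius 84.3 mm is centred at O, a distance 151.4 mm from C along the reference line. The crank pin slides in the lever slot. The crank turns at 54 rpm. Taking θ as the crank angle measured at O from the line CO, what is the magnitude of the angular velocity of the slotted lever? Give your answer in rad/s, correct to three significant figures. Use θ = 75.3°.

ω = 5.655 rad/s (from 54 rpm).
Crank pin A relative to C: A = (d + r cosθ, r sinθ); lever angle φ = atan2(r sinθ, d + r cosθ).
Differentiating tanφ: φ̇ = rω(d cosθ + r)/(d² + r² + 2dr cosθ).
d² + r² + 2dr cosθ = |CA|² = 0.0365059 m²;  d cosθ + r = +0.12272 m.
|ω_lever| = |0.0843·5.655·+0.12272| / 0.0365059 = 1.6025 rad/s.

1.60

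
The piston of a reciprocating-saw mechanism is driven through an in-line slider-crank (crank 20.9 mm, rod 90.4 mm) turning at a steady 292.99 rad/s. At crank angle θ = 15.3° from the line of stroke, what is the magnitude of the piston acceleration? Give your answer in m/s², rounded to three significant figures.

2090

ω = 293 rad/s
x(θ) = r cosθ + √(L² − r² sin²θ); with ω constant, a = ω²·d²x/dθ².
d²x/dθ² = −r cosθ − r²(cos2θ)/√u − r⁴ sin²2θ/(4u^{3/2}),  u = L² − r² sin²θ = 0.00814175 m².
Substituting r = 0.0209 m, L = 0.0904 m, θ = 15.3°: d²x/dθ² = -0.024343 m.
a = ω²·d²x/dθ² = (293)²·(-0.024343) = -2089.7 m/s²;  |a| = 2089.7 m/s².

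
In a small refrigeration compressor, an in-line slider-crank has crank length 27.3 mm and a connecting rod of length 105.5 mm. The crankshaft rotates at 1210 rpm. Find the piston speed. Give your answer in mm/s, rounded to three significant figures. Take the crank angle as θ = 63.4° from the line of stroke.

3460

ω = 2π·1210/60 = 126.7 rad/s
For an in-line slider-crank, x = r cosθ + √(L² − r² sin²θ), so v = −rω sinθ·[1 + r cosθ/√(L² − r² sin²θ)].
With r = 0.0273 m, L = 0.1055 m, θ = 63.4°: √(L² − r² sin²θ) = 0.10264 m.
v = −0.0273·126.7·0.89415·[1 + 0.0273·0.44776/0.10264] = -3.4614 m/s.
|v| = 3.4614 m/s = 3461.4 mm/s.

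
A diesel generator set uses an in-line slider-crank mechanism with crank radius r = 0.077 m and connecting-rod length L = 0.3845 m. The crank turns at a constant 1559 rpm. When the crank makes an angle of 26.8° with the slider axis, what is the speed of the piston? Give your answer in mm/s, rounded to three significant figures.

ω = 2π·1559/60 = 163.3 rad/s
For an in-line slider-crank, x = r cosθ + √(L² − r² sin²θ), so v = −rω sinθ·[1 + r cosθ/√(L² − r² sin²θ)].
With r = 0.077 m, L = 0.3845 m, θ = 26.8°: √(L² − r² sin²θ) = 0.38293 m.
v = −0.077·163.3·0.45088·[1 + 0.077·0.89259/0.38293] = -6.6852 m/s.
|v| = 6.6852 m/s = 6685.2 mm/s.

6690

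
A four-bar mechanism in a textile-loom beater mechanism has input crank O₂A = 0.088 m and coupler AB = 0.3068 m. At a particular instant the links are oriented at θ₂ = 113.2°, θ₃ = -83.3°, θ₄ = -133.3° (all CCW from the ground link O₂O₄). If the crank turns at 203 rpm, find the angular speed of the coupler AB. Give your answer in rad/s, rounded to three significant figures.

ω₂ = 21.26 rad/s (from 203 rpm).
Differentiating the loop-closure r₂e^{iθ₂}+r₃e^{iθ₃}=r₁+r₄e^{iθ₄} gives r₂ω₂e^{iθ₂}+r₃ω₃e^{iθ₃}=r₄ω₄e^{iθ₄}.
Eliminating the other unknown: ω₃ = r₂ω₂ sin(θ₄−θ₂) / [r₃ sin(θ₃−θ₄)].
Numerator sine = +0.91706; denominator sine = +0.76604.
Result = 0.088·21.26·(+0.91706) / (0.3068·(+0.76604)) = +7.2995 rad/s; magnitude 7.2995 rad/s.

7.30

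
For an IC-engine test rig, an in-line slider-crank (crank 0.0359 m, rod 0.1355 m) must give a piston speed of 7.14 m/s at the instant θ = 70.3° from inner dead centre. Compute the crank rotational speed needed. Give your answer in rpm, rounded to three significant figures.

1850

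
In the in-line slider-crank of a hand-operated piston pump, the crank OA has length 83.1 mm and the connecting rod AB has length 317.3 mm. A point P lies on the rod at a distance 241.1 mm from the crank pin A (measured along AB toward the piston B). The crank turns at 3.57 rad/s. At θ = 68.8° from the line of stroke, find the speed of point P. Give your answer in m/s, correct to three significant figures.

ω = 3.57 rad/s.  Crank-pin speed |V_A| = rω = 0.29667 m/s, perpendicular to OA.
Rod angle: sinφ = −(r/L) sinθ ⇒ φ = -14.133°; ω_rod = −rω cosθ/√(L²−r²sin²θ) = -0.34866 rad/s.
V_P = V_A + ω_rod × AP, with AP = 0.2411 m along the rod.
Components: V_Px = −rω sinθ − a·ω_rod·sinφ = -0.29712 m/s;  V_Py = rω cosθ + a·ω_rod·cosφ = +0.025764 m/s.
|V_P| = √(V_Px² + V_Py²) = 0.29823 m/s.

0.298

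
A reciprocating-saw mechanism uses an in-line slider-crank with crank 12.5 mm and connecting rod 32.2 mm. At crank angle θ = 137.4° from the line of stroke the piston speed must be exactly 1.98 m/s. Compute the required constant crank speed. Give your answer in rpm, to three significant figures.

3170

For an in-line slider-crank, |v_piston| = rω|sinθ|·[1 + r cosθ/√(L² − r² sin²θ)].
With r = 0.0125 m, L = 0.0322 m, θ = 137.4°: the bracketed kinematic factor |dx/dθ| = 0.0059552 m.
ω = v/|dx/dθ| = 1.98/0.0059552 = 332.48 rad/s.
N = 60ω/(2π) = 3175 rpm.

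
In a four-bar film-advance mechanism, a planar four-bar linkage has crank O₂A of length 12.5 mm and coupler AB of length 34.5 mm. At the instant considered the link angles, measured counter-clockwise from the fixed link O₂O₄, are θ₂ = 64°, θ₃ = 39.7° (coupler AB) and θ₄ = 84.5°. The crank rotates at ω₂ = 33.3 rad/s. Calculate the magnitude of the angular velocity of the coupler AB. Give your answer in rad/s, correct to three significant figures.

6.00

ω₂ = 33.3 rad/s
Differentiating the loop-closure r₂e^{iθ₂}+r₃e^{iθ₃}=r₁+r₄e^{iθ₄} gives r₂ω₂e^{iθ₂}+r₃ω₃e^{iθ₃}=r₄ω₄e^{iθ₄}.
Eliminating the other unknown: ω₃ = r₂ω₂ sin(θ₄−θ₂) / [r₃ sin(θ₃−θ₄)].
Numerator sine = +0.35021; denominator sine = -0.70463.
Result = 0.0125·33.3·(+0.35021) / (0.0345·(-0.70463)) = -5.9965 rad/s; magnitude 5.9965 rad/s.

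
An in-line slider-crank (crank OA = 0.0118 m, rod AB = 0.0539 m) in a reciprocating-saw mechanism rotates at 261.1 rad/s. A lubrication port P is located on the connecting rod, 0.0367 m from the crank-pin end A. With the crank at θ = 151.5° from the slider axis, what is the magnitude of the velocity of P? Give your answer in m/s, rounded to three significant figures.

ω = 261.1 rad/s.  Crank-pin speed |V_A| = rω = 3.081 m/s, perpendicular to OA.
Rod angle: sinφ = −(r/L) sinθ ⇒ φ = -5.996°; ω_rod = −rω cosθ/√(L²−r²sin²θ) = +50.51 rad/s.
V_P = V_A + ω_rod × AP, with AP = 0.0367 m along the rod.
Components: V_Px = −rω sinθ − a·ω_rod·sinφ = -1.2765 m/s;  V_Py = rω cosθ + a·ω_rod·cosφ = -0.86403 m/s.
|V_P| = √(V_Px² + V_Py²) = 1.5414 m/s.

1.54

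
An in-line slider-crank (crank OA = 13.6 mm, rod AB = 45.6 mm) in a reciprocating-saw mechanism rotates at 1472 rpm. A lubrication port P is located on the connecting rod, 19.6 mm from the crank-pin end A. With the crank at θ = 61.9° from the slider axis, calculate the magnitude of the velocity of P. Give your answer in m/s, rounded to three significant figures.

ω = 154.1 rad/s.  Crank-pin speed |V_A| = rω = 2.0964 m/s, perpendicular to OA.
Rod angle: sinφ = −(r/L) sinθ ⇒ φ = -15.254°; ω_rod = −rω cosθ/√(L²−r²sin²θ) = -22.445 rad/s.
V_P = V_A + ω_rod × AP, with AP = 0.0196 m along the rod.
Components: V_Px = −rω sinθ − a·ω_rod·sinφ = -1.965 m/s;  V_Py = rω cosθ + a·ω_rod·cosφ = +0.56301 m/s.
|V_P| = √(V_Px² + V_Py²) = 2.0441 m/s.

2.04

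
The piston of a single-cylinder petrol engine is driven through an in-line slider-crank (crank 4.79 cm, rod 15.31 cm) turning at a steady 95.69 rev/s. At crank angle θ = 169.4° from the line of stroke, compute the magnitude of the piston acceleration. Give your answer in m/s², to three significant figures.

11900

ω = 2π·95.7 = 601.2 rad/s
x(θ) = r cosθ + √(L² − r² sin²θ); with ω constant, a = ω²·d²x/dθ².
d²x/dθ² = −r cosθ − r²(cos2θ)/√u − r⁴ sin²2θ/(4u^{3/2}),  u = L² − r² sin²θ = 0.023362 m².
Substituting r = 0.0479 m, L = 0.1531 m, θ = 169.4°: d²x/dθ² = +0.033039 m.
a = ω²·d²x/dθ² = (601.2)²·(+0.033039) = +11943 m/s²;  |a| = 11943 m/s².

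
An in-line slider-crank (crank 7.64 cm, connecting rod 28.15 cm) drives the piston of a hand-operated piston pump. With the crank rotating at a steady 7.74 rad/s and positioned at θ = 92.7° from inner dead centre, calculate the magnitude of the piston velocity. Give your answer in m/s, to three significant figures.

0.583

ω = 7.74 rad/s
For an in-line slider-crank, x = r cosθ + √(L² − r² sin²θ), so v = −rω sinθ·[1 + r cosθ/√(L² − r² sin²θ)].
With r = 0.0764 m, L = 0.2815 m, θ = 92.7°: √(L² − r² sin²θ) = 0.27096 m.
v = −0.0764·7.74·0.99889·[1 + 0.0764·-0.04711/0.27096] = -0.58283 m/s.
|v| = 0.58283 m/s.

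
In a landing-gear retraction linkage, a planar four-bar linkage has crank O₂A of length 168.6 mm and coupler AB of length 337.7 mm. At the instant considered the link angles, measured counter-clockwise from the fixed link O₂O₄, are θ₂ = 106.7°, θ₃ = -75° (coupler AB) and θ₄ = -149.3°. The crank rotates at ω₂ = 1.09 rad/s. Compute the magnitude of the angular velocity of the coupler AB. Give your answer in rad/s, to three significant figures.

0.548

ω₂ = 1.09 rad/s
Differentiating the loop-closure r₂e^{iθ₂}+r₃e^{iθ₃}=r₁+r₄e^{iθ₄} gives r₂ω₂e^{iθ₂}+r₃ω₃e^{iθ₃}=r₄ω₄e^{iθ₄}.
Eliminating the other unknown: ω₃ = r₂ω₂ sin(θ₄−θ₂) / [r₃ sin(θ₃−θ₄)].
Numerator sine = +0.97030; denominator sine = +0.96269.
Result = 0.1686·1.09·(+0.97030) / (0.3377·(+0.96269)) = +0.54849 rad/s; magnitude 0.54849 rad/s.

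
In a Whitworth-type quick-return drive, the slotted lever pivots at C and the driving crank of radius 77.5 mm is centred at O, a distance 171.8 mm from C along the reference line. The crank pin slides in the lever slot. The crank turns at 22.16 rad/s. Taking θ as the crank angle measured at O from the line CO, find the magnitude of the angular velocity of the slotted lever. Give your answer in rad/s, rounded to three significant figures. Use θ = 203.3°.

ω = 22.16 rad/s
Crank pin A relative to C: A = (d + r cosθ, r sinθ); lever angle φ = atan2(r sinθ, d + r cosθ).
Differentiating tanφ: φ̇ = rω(d cosθ + r)/(d² + r² + 2dr cosθ).
d² + r² + 2dr cosθ = |CA|² = 0.0110642 m²;  d cosθ + r = -0.080289 m.
|ω_lever| = |0.0775·22.16·-0.080289| / 0.0110642 = 12.463 rad/s.

12.5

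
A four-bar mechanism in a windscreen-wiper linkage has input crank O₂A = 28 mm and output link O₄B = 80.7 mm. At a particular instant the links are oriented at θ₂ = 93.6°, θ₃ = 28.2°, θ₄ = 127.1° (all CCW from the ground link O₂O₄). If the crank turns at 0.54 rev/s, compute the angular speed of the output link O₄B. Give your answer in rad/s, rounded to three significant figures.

1.08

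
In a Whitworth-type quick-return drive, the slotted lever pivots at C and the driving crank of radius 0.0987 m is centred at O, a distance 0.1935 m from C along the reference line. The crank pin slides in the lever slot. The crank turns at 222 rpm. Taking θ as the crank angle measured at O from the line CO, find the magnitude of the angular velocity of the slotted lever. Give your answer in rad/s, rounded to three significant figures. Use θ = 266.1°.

ω = 23.25 rad/s (from 222 rpm).
Crank pin A relative to C: A = (d + r cosθ, r sinθ); lever angle φ = atan2(r sinθ, d + r cosθ).
Differentiating tanφ: φ̇ = rω(d cosθ + r)/(d² + r² + 2dr cosθ).
d² + r² + 2dr cosθ = |CA|² = 0.044586 m²;  d cosθ + r = +0.085539 m.
|ω_lever| = |0.0987·23.25·+0.085539| / 0.044586 = 4.4022 rad/s.

4.40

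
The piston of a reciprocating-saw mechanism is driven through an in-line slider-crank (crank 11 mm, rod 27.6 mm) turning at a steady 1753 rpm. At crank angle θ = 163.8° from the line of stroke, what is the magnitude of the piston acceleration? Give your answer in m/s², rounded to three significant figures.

ω = 2π·1753/60 = 183.6 rad/s
x(θ) = r cosθ + √(L² − r² sin²θ); with ω constant, a = ω²·d²x/dθ².
d²x/dθ² = −r cosθ − r²(cos2θ)/√u − r⁴ sin²2θ/(4u^{3/2}),  u = L² − r² sin²θ = 0.000752342 m².
Substituting r = 0.011 m, L = 0.0276 m, θ = 163.8°: d²x/dθ² = +0.0067876 m.
a = ω²·d²x/dθ² = (183.6)²·(+0.0067876) = +228.74 m/s²;  |a| = 228.74 m/s².

229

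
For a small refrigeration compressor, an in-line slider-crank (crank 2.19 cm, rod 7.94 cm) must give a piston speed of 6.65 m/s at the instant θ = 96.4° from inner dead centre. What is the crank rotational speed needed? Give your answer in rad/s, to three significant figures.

For an in-line slider-crank, |v_piston| = rω|sinθ|·[1 + r cosθ/√(L² − r² sin²θ)].
With r = 0.0219 m, L = 0.0794 m, θ = 96.4°: the bracketed kinematic factor |dx/dθ| = 0.021068 m.
ω = v/|dx/dθ| = 6.65/0.021068 = 315.65 rad/s.

316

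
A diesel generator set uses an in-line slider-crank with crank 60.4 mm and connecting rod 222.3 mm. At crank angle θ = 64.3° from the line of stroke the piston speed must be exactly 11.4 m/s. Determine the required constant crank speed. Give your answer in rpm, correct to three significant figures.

1780

For an in-line slider-crank, |v_piston| = rω|sinθ|·[1 + r cosθ/√(L² − r² sin²θ)].
With r = 0.0604 m, L = 0.2223 m, θ = 64.3°: the bracketed kinematic factor |dx/dθ| = 0.061039 m.
ω = v/|dx/dθ| = 11.4/0.061039 = 186.77 rad/s.
N = 60ω/(2π) = 1783.5 rpm.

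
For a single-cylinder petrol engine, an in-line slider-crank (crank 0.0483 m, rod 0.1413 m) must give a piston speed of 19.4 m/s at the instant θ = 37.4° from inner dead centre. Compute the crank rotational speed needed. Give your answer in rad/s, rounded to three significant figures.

For an in-line slider-crank, |v_piston| = rω|sinθ|·[1 + r cosθ/√(L² − r² sin²θ)].
With r = 0.0483 m, L = 0.1413 m, θ = 37.4°: the bracketed kinematic factor |dx/dθ| = 0.03748 m.
ω = v/|dx/dθ| = 19.4/0.03748 = 517.61 rad/s.

518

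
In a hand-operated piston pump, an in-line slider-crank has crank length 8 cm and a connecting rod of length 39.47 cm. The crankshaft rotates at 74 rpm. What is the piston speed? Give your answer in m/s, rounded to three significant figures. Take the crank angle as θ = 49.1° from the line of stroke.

0.532

ω = 2π·74/60 = 7.749 rad/s
For an in-line slider-crank, x = r cosθ + √(L² − r² sin²θ), so v = −rω sinθ·[1 + r cosθ/√(L² − r² sin²θ)].
With r = 0.08 m, L = 0.3947 m, θ = 49.1°: √(L² − r² sin²θ) = 0.39004 m.
v = −0.08·7.749·0.75585·[1 + 0.08·0.65474/0.39004] = -0.53151 m/s.
|v| = 0.53151 m/s.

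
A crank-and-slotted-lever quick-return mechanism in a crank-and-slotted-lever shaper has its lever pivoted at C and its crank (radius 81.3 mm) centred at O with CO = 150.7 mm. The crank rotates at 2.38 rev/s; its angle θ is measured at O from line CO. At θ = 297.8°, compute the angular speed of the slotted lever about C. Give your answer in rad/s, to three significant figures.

ω = 14.95 rad/s (from 2.38 rev/s).
Crank pin A relative to C: A = (d + r cosθ, r sinθ); lever angle φ = atan2(r sinθ, d + r cosθ).
Differentiating tanφ: φ̇ = rω(d cosθ + r)/(d² + r² + 2dr cosθ).
d² + r² + 2dr cosθ = |CA|² = 0.0407484 m²;  d cosθ + r = +0.15158 m.
|ω_lever| = |0.0813·14.95·+0.15158| / 0.0407484 = 4.5226 rad/s.

4.52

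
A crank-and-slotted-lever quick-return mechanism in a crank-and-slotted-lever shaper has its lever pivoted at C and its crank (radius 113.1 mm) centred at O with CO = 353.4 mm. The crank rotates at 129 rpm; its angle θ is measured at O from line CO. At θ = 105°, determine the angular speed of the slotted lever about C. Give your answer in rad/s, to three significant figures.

0.283

ω = 13.51 rad/s (from 129 rpm).
Crank pin A relative to C: A = (d + r cosθ, r sinθ); lever angle φ = atan2(r sinθ, d + r cosθ).
Differentiating tanφ: φ̇ = rω(d cosθ + r)/(d² + r² + 2dr cosθ).
d² + r² + 2dr cosθ = |CA|² = 0.116993 m²;  d cosθ + r = +0.021633 m.
|ω_lever| = |0.1131·13.51·+0.021633| / 0.116993 = 0.28252 rad/s.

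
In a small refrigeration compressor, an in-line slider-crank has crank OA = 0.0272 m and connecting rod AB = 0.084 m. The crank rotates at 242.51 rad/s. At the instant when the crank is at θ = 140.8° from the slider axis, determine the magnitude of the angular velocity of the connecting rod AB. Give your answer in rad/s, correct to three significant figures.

ω = 242.5 rad/s
The rod makes angle φ with the slider axis where L sinφ = r sinθ; differentiating, L cosφ·φ̇ = r ω cosθ.
L cosφ = √(L² − r² sin²θ) = 0.082222 m.
|ω_rod| = r ω |cosθ| / √(L² − r² sin²θ) = 0.0272·242.5·0.77494/0.082222 = 62.17 rad/s.

62.2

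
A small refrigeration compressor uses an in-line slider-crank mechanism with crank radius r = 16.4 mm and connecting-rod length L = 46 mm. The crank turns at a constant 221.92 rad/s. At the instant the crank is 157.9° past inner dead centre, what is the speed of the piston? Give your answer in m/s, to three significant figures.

0.913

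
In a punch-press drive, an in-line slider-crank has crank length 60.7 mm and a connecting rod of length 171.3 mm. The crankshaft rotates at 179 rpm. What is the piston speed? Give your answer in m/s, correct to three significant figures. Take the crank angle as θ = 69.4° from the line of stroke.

ω = 2π·179/60 = 18.74 rad/s
For an in-line slider-crank, x = r cosθ + √(L² − r² sin²θ), so v = −rω sinθ·[1 + r cosθ/√(L² − r² sin²θ)].
With r = 0.0607 m, L = 0.1713 m, θ = 69.4°: √(L² − r² sin²θ) = 0.1616 m.
v = −0.0607·18.74·0.93606·[1 + 0.0607·0.35184/0.1616] = -1.2058 m/s.
|v| = 1.2058 m/s.

1.21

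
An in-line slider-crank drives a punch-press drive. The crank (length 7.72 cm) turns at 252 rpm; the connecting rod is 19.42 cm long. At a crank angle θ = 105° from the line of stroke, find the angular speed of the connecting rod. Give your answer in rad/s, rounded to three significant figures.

2.94

ω = 26.39 rad/s (converted from 252 rpm).
The rod makes angle φ with the slider axis where L sinφ = r sinθ; differentiating, L cosφ·φ̇ = r ω cosθ.
L cosφ = √(L² − r² sin²θ) = 0.17931 m.
|ω_rod| = r ω |cosθ| / √(L² − r² sin²θ) = 0.0772·26.39·0.25882/0.17931 = 2.9406 rad/s.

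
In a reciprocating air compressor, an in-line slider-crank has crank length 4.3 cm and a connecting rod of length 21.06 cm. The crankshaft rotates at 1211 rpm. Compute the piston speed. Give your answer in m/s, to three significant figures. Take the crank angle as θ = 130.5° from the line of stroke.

3.59

ω = 2π·1211/60 = 126.8 rad/s
For an in-line slider-crank, x = r cosθ + √(L² − r² sin²θ), so v = −rω sinθ·[1 + r cosθ/√(L² − r² sin²θ)].
With r = 0.043 m, L = 0.2106 m, θ = 130.5°: √(L² − r² sin²θ) = 0.20805 m.
v = −0.043·126.8·0.76041·[1 + 0.043·-0.64945/0.20805] = -3.59 m/s.
|v| = 3.59 m/s.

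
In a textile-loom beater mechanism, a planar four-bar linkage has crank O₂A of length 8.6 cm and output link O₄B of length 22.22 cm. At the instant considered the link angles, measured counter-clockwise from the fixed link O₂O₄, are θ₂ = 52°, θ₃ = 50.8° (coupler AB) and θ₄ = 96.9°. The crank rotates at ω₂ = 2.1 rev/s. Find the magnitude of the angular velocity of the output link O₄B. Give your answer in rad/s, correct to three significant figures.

ω₂ = 13.19 rad/s (from 2.1 rev/s).
Differentiating the loop-closure r₂e^{iθ₂}+r₃e^{iθ₃}=r₁+r₄e^{iθ₄} gives r₂ω₂e^{iθ₂}+r₃ω₃e^{iθ₃}=r₄ω₄e^{iθ₄}.
Eliminating the other unknown: ω₄ = r₂ω₂ sin(θ₂−θ₃) / [r₄ sin(θ₄−θ₃)].
Numerator sine = +0.02094; denominator sine = +0.72055.
Result = 0.086·13.19·(+0.02094) / (0.2222·(+0.72055)) = +0.14843 rad/s; magnitude 0.14843 rad/s.

0.148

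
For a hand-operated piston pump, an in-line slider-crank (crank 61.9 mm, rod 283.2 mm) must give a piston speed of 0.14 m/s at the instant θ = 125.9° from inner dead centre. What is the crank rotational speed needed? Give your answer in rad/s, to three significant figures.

3.21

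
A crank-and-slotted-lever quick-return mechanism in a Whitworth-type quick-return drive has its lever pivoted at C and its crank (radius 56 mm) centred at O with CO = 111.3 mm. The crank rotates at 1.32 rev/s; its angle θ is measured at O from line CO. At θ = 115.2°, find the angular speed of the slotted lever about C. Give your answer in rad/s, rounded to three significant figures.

0.391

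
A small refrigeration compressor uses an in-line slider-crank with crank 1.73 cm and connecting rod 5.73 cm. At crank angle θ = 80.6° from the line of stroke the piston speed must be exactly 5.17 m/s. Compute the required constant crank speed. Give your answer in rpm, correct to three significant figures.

2750

For an in-line slider-crank, |v_piston| = rω|sinθ|·[1 + r cosθ/√(L² − r² sin²θ)].
With r = 0.0173 m, L = 0.0573 m, θ = 80.6°: the bracketed kinematic factor |dx/dθ| = 0.017949 m.
ω = v/|dx/dθ| = 5.17/0.017949 = 288.03 rad/s.
N = 60ω/(2π) = 2750.5 rpm.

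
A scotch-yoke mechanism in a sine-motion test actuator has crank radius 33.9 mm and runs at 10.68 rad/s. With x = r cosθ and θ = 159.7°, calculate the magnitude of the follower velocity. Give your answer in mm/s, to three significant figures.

ω = 10.68 rad/s
x = r cosθ ⇒ ẋ = −rω sinθ.
|v| = rω|sinθ| = 0.0339·10.68·|sin 159.7°| = 0.12561 m/s = 125.61 mm/s.

126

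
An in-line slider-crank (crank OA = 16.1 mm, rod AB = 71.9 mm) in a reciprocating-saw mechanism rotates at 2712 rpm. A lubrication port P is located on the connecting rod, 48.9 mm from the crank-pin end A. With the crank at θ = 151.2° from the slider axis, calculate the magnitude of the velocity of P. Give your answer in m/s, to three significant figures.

ω = 284 rad/s.  Crank-pin speed |V_A| = rω = 4.5724 m/s, perpendicular to OA.
Rod angle: sinφ = −(r/L) sinθ ⇒ φ = -6.193°; ω_rod = −rω cosθ/√(L²−r²sin²θ) = +56.055 rad/s.
V_P = V_A + ω_rod × AP, with AP = 0.0489 m along the rod.
Components: V_Px = −rω sinθ − a·ω_rod·sinφ = -1.9071 m/s;  V_Py = rω cosθ + a·ω_rod·cosφ = -1.2817 m/s.
|V_P| = √(V_Px² + V_Py²) = 2.2978 m/s.

2.30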